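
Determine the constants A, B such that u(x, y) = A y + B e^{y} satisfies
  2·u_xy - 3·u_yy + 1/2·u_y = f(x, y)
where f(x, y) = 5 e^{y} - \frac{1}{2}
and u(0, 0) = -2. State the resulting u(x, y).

Answer: u(x, y) = - y - 2 e^{y}

Derivation:
Substitute the ansatz u = A y + B e^{y} into the left-hand side.
Derivatives of the ansatz:
  u_xy = 0
  u_yy = B e^{y}
  u_y = A + B e^{y}
Term by term:
  2·u_xy = 0
  -3·u_yy = - 3 B e^{y}
  1/2·u_y = \frac{A}{2} + \frac{B e^{y}}{2}
So the left-hand side equals
  \frac{A}{2} - \frac{5 B e^{y}}{2}
This must equal f(x, y) = 5 e^{y} - \frac{1}{2} identically.
Matching coefficients of the independent functions:
  [constant term]:  \frac{A}{2} = - \frac{1}{2}
  [e^{y}]:  - \frac{5 B}{2} = 5
Solving: A = -1, B = -2.
Check against the point condition:
  u(0, 0) = -2  ⟹  B = -2  ✓
Hence u(x, y) = - y - 2 e^{y}.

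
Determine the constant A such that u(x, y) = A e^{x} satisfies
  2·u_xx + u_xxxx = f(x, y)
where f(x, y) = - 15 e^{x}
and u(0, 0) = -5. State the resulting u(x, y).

Substitute the ansatz u = A e^{x} into the left-hand side.
Derivatives of the ansatz:
  u_xx = A e^{x}
  u_xxxx = A e^{x}
Term by term:
  2·u_xx = 2 A e^{x}
  u_xxxx = A e^{x}
So the left-hand side equals
  3 A e^{x}
This must equal f(x, y) = - 15 e^{x} identically.
Matching coefficients of the independent functions:
  [e^{x}]:  3 A = -15
Solving: A = -5.
Check against the point condition:
  u(0, 0) = -5  ⟹  A = -5  ✓
Hence u(x, y) = - 5 e^{x}.

Answer: u(x, y) = - 5 e^{x}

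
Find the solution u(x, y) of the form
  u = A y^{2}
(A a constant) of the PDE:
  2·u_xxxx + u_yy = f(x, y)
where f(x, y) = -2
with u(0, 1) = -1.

Substitute the ansatz u = A y^{2} into the left-hand side.
Derivatives of the ansatz:
  u_xxxx = 0
  u_yy = 2 A
Term by term:
  2·u_xxxx = 0
  u_yy = 2 A
So the left-hand side equals
  2 A
This must equal f(x, y) = -2 identically.
Matching coefficients of the independent functions:
  [constant term]:  2 A = -2
Solving: A = -1.
Check against the point condition:
  u(0, 1) = -1  ⟹  A = -1  ✓
Hence u(x, y) = - y^{2}.

Answer: u(x, y) = - y^{2}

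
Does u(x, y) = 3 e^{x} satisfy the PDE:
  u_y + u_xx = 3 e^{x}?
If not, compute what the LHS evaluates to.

Evaluate each term of the left-hand side for u = 3 e^{x}.
Derivatives:
  u_y = 0
  u_xx = 3 e^{x}
Terms:
  u_y = 0
  u_xx = 3 e^{x}
Sum: LHS = 3 e^{x}
This is exactly the given right-hand side, so u is a solution.

Answer: Yes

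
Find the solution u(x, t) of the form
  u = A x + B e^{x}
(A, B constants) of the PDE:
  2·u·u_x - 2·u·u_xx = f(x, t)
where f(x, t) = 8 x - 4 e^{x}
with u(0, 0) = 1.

Answer: u(x, t) = - 2 x + e^{x}

Derivation:
Substitute the ansatz u = A x + B e^{x} into the left-hand side.
Derivatives of the ansatz:
  u_x = A + B e^{x}
  u_xx = B e^{x}
Term by term:
  2·u·u_x = 2 A^{2} x + 2 A B x e^{x} + 2 A B e^{x} + 2 B^{2} e^{2 x}
  -2·u·u_xx = - 2 A B x e^{x} - 2 B^{2} e^{2 x}
So the left-hand side equals
  2 A^{2} x + 2 A B e^{x}
This must equal f(x, t) = 8 x - 4 e^{x} identically.
Matching coefficients of the independent functions:
  [x]:  2 A^{2} = 8
  [e^{x}]:  2 A B = -4
These equations allow (A, B) = (-2, 1) or (2, -1).
Impose the point condition(s):
  u(0, 0) = 1  ⟹  B = 1
Only A = -2, B = 1 satisfies everything.
Hence u(x, t) = - 2 x + e^{x}.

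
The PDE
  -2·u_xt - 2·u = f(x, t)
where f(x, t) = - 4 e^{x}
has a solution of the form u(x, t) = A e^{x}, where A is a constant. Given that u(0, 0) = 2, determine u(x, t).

Answer: u(x, t) = 2 e^{x}

Derivation:
Substitute the ansatz u = A e^{x} into the left-hand side.
Derivatives of the ansatz:
  u_xt = 0
Term by term:
  -2·u_xt = 0
  -2·u = - 2 A e^{x}
So the left-hand side equals
  - 2 A e^{x}
This must equal f(x, t) = - 4 e^{x} identically.
Matching coefficients of the independent functions:
  [e^{x}]:  - 2 A = -4
Solving: A = 2.
Check against the point condition:
  u(0, 0) = 2  ⟹  A = 2  ✓
Hence u(x, t) = 2 e^{x}.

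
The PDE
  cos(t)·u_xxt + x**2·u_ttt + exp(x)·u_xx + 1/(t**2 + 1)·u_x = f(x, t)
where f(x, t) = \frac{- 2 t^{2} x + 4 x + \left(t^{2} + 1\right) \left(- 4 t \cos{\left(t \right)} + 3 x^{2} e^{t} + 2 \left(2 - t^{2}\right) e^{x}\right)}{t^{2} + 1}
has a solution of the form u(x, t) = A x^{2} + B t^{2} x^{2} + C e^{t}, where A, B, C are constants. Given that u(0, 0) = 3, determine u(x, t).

Substitute the ansatz u = A x^{2} + B t^{2} x^{2} + C e^{t} into the left-hand side.
Derivatives of the ansatz:
  u_xxt = 4 B t
  u_ttt = C e^{t}
  u_xx = 2 A + 2 B t^{2}
  u_x = 2 A x + 2 B t^{2} x
Term by term:
  cos(t)·u_xxt = 4 B t \cos{\left(t \right)}
  x**2·u_ttt = C x^{2} e^{t}
  exp(x)·u_xx = 2 A e^{x} + 2 B t^{2} e^{x}
  1/(t**2 + 1)·u_x = \frac{2 A x}{t^{2} + 1} + \frac{2 B t^{2} x}{t^{2} + 1}
So the left-hand side equals
  \frac{2 A x}{t^{2} + 1} + 2 A e^{x} + \frac{2 B t^{2} x}{t^{2} + 1} + 2 B t^{2} e^{x} + 4 B t \cos{\left(t \right)} + C x^{2} e^{t}
This must equal f(x, t) identically; expanded, f = - \frac{2 t^{2} x}{t^{2} + 1} - 2 t^{2} e^{x} - 4 t \cos{\left(t \right)} + 3 x^{2} e^{t} + \frac{4 x}{t^{2} + 1} + 4 e^{x}.
Matching coefficients of the independent functions:
  [t \cos{\left(t \right)}]:  4 B = -4
  [t^{2} e^{x}, \frac{t^{2} x}{t^{2} + 1}]:  2 B = -2
  [\frac{x}{t^{2} + 1}, e^{x}]:  2 A = 4
  [x^{2} e^{t}]:  C = 3
Solving: A = 2, B = -1, C = 3.
Check against the point condition:
  u(0, 0) = 3  ⟹  C = 3  ✓
Hence u(x, t) = - t^{2} x^{2} + 2 x^{2} + 3 e^{t}.

Answer: u(x, t) = - t^{2} x^{2} + 2 x^{2} + 3 e^{t}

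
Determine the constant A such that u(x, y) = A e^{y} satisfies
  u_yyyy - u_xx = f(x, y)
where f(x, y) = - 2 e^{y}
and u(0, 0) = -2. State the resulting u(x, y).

Substitute the ansatz u = A e^{y} into the left-hand side.
Derivatives of the ansatz:
  u_yyyy = A e^{y}
  u_xx = 0
Term by term:
  u_yyyy = A e^{y}
  -u_xx = 0
So the left-hand side equals
  A e^{y}
This must equal f(x, y) = - 2 e^{y} identically.
Matching coefficients of the independent functions:
  [e^{y}]:  A = -2
Solving: A = -2.
Check against the point condition:
  u(0, 0) = -2  ⟹  A = -2  ✓
Hence u(x, y) = - 2 e^{y}.

Answer: u(x, y) = - 2 e^{y}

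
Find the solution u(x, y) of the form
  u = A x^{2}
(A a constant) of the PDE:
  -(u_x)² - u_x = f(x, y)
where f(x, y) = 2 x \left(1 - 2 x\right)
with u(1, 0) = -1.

Substitute the ansatz u = A x^{2} into the left-hand side.
Derivatives of the ansatz:
  u_x = 2 A x
Term by term:
  -(u_x)² = - 4 A^{2} x^{2}
  -u_x = - 2 A x
So the left-hand side equals
  - 4 A^{2} x^{2} - 2 A x
This must equal f(x, y) = 2 x \left(1 - 2 x\right) identically.
Matching coefficients of the independent functions:
  [x]:  - 2 A = 2
  [x^{2}]:  - 4 A^{2} = -4
Solving: A = -1.
Check against the point condition:
  u(1, 0) = -1  ⟹  A = -1  ✓
Hence u(x, y) = - x^{2}.

Answer: u(x, y) = - x^{2}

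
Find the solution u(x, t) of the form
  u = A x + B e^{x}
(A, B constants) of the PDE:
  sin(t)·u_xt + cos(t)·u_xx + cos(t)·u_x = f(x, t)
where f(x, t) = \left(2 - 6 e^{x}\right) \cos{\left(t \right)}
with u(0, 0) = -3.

Substitute the ansatz u = A x + B e^{x} into the left-hand side.
Derivatives of the ansatz:
  u_xt = 0
  u_xx = B e^{x}
  u_x = A + B e^{x}
Term by term:
  sin(t)·u_xt = 0
  cos(t)·u_xx = B e^{x} \cos{\left(t \right)}
  cos(t)·u_x = A \cos{\left(t \right)} + B e^{x} \cos{\left(t \right)}
So the left-hand side equals
  A \cos{\left(t \right)} + 2 B e^{x} \cos{\left(t \right)}
This must equal f(x, t) identically; expanded, f = - 6 e^{x} \cos{\left(t \right)} + 2 \cos{\left(t \right)}.
Matching coefficients of the independent functions:
  [e^{x} \cos{\left(t \right)}]:  2 B = -6
  [\cos{\left(t \right)}]:  A = 2
Solving: A = 2, B = -3.
Check against the point condition:
  u(0, 0) = -3  ⟹  B = -3  ✓
Hence u(x, t) = 2 x - 3 e^{x}.

Answer: u(x, t) = 2 x - 3 e^{x}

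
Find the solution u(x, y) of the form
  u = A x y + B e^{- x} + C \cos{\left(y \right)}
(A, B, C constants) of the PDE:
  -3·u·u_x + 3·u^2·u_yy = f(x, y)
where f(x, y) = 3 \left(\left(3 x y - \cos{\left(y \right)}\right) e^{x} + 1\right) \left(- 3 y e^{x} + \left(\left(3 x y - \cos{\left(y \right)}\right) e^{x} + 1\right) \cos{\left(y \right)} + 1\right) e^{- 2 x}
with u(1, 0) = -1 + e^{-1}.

Substitute the ansatz u = A x y + B e^{- x} + C \cos{\left(y \right)} into the left-hand side.
Derivatives of the ansatz:
  u_x = A y - B e^{- x}
  u_yy = - C \cos{\left(y \right)}
Term by term:
  -3·u·u_x = - 3 A^{2} x y^{2} + 3 A B x y e^{- x} - 3 A B y e^{- x} - 3 A C y \cos{\left(y \right)} + 3 B^{2} e^{- 2 x} + 3 B C e^{- x} \cos{\left(y \right)}
  3·u^2·u_yy = - 3 A^{2} C x^{2} y^{2} \cos{\left(y \right)} - 6 A B C x y e^{- x} \cos{\left(y \right)} - 6 A C^{2} x y \cos^{2}{\left(y \right)} - 3 B^{2} C e^{- 2 x} \cos{\left(y \right)} - 6 B C^{2} e^{- x} \cos^{2}{\left(y \right)} - 3 C^{3} \cos^{3}{\left(y \right)}
So the left-hand side equals
  - 3 A^{2} C x^{2} y^{2} \cos{\left(y \right)} - 3 A^{2} x y^{2} - 6 A B C x y e^{- x} \cos{\left(y \right)} + 3 A B x y e^{- x} - 3 A B y e^{- x} - 6 A C^{2} x y \cos^{2}{\left(y \right)} - 3 A C y \cos{\left(y \right)} - 3 B^{2} C e^{- 2 x} \cos{\left(y \right)} + 3 B^{2} e^{- 2 x} - 6 B C^{2} e^{- x} \cos^{2}{\left(y \right)} + 3 B C e^{- x} \cos{\left(y \right)} - 3 C^{3} \cos^{3}{\left(y \right)}
This must equal f(x, y) identically; expanded, f = 27 x^{2} y^{2} \cos{\left(y \right)} - 27 x y^{2} - 18 x y \cos^{2}{\left(y \right)} + 18 x y e^{- x} \cos{\left(y \right)} + 9 x y e^{- x} + 9 y \cos{\left(y \right)} - 9 y e^{- x} + 3 \cos^{3}{\left(y \right)} - 6 e^{- x} \cos^{2}{\left(y \right)} - 3 e^{- x} \cos{\left(y \right)} + 3 e^{- 2 x} \cos{\left(y \right)} + 3 e^{- 2 x}.
Matching coefficients of the independent functions:
  [x y^{2}]:  - 3 A^{2} = -27
  [y e^{- x}]:  - 3 A B = -9
  [y \cos{\left(y \right)}]:  - 3 A C = 9
  [e^{- 2 x} \cos{\left(y \right)}]:  - 3 B^{2} C = 3
  [e^{- x} \cos{\left(y \right)}]:  3 B C = -3
  [e^{- x} \cos^{2}{\left(y \right)}]:  - 6 B C^{2} = -6
  [x y e^{- x}]:  3 A B = 9
  [x y \cos^{2}{\left(y \right)}]:  - 6 A C^{2} = -18
  [x^{2} y^{2} \cos{\left(y \right)}]:  - 3 A^{2} C = 27
  [x y e^{- x} \cos{\left(y \right)}]:  - 6 A B C = 18
  [e^{- 2 x}]:  3 B^{2} = 3
  [\cos^{3}{\left(y \right)}]:  - 3 C^{3} = 3
Solving: A = 3, B = 1, C = -1.
Check against the point condition:
  u(1, 0) = -1 + e^{-1}  ⟹  \frac{B}{e} + C = -1 + e^{-1}  ✓
Hence u(x, y) = 3 x y - \cos{\left(y \right)} + e^{- x}.

Answer: u(x, y) = 3 x y - \cos{\left(y \right)} + e^{- x}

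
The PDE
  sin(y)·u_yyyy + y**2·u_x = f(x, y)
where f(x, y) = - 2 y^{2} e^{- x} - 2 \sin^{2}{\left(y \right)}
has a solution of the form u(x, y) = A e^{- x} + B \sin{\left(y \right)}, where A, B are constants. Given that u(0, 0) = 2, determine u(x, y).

Substitute the ansatz u = A e^{- x} + B \sin{\left(y \right)} into the left-hand side.
Derivatives of the ansatz:
  u_yyyy = B \sin{\left(y \right)}
  u_x = - A e^{- x}
Term by term:
  sin(y)·u_yyyy = B \sin^{2}{\left(y \right)}
  y**2·u_x = - A y^{2} e^{- x}
So the left-hand side equals
  - A y^{2} e^{- x} + B \sin^{2}{\left(y \right)}
This must equal f(x, y) = - 2 y^{2} e^{- x} - 2 \sin^{2}{\left(y \right)} identically.
Matching coefficients of the independent functions:
  [y^{2} e^{- x}]:  - A = -2
  [\sin^{2}{\left(y \right)}]:  B = -2
Solving: A = 2, B = -2.
Check against the point condition:
  u(0, 0) = 2  ⟹  A = 2  ✓
Hence u(x, y) = - 2 \sin{\left(y \right)} + 2 e^{- x}.

Answer: u(x, y) = - 2 \sin{\left(y \right)} + 2 e^{- x}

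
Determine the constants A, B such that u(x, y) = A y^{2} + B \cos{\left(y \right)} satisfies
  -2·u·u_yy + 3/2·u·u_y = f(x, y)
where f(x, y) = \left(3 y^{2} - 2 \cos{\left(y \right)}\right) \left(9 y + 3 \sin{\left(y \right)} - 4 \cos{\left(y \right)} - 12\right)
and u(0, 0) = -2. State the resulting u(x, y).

Substitute the ansatz u = A y^{2} + B \cos{\left(y \right)} into the left-hand side.
Derivatives of the ansatz:
  u_yy = 2 A - B \cos{\left(y \right)}
  u_y = 2 A y - B \sin{\left(y \right)}
Term by term:
  -2·u·u_yy = - 4 A^{2} y^{2} + 2 A B y^{2} \cos{\left(y \right)} - 4 A B \cos{\left(y \right)} + 2 B^{2} \cos^{2}{\left(y \right)}
  3/2·u·u_y = 3 A^{2} y^{3} - \frac{3 A B y^{2} \sin{\left(y \right)}}{2} + 3 A B y \cos{\left(y \right)} - \frac{3 B^{2} \sin{\left(y \right)} \cos{\left(y \right)}}{2}
So the left-hand side equals
  3 A^{2} y^{3} - 4 A^{2} y^{2} - \frac{3 A B y^{2} \sin{\left(y \right)}}{2} + 2 A B y^{2} \cos{\left(y \right)} + 3 A B y \cos{\left(y \right)} - 4 A B \cos{\left(y \right)} - \frac{3 B^{2} \sin{\left(y \right)} \cos{\left(y \right)}}{2} + 2 B^{2} \cos^{2}{\left(y \right)}
This must equal f(x, y) identically; expanded, f = 27 y^{3} + 9 y^{2} \sin{\left(y \right)} - 12 y^{2} \cos{\left(y \right)} - 36 y^{2} - 18 y \cos{\left(y \right)} - 6 \sin{\left(y \right)} \cos{\left(y \right)} + 8 \cos^{2}{\left(y \right)} + 24 \cos{\left(y \right)}.
Matching coefficients of the independent functions:
  [y^{2}]:  - 4 A^{2} = -36
  [y^{3}]:  3 A^{2} = 27
  [y \cos{\left(y \right)}]:  3 A B = -18
  [y^{2} \sin{\left(y \right)}]:  - \frac{3 A B}{2} = 9
  [y^{2} \cos{\left(y \right)}]:  2 A B = -12
  [\sin{\left(y \right)} \cos{\left(y \right)}]:  - \frac{3 B^{2}}{2} = -6
  [\cos{\left(y \right)}]:  - 4 A B = 24
  [\cos^{2}{\left(y \right)}]:  2 B^{2} = 8
These equations allow (A, B) = (-3, 2) or (3, -2).
Impose the point condition(s):
  u(0, 0) = -2  ⟹  B = -2
Only A = 3, B = -2 satisfies everything.
Hence u(x, y) = 3 y^{2} - 2 \cos{\left(y \right)}.

Answer: u(x, y) = 3 y^{2} - 2 \cos{\left(y \right)}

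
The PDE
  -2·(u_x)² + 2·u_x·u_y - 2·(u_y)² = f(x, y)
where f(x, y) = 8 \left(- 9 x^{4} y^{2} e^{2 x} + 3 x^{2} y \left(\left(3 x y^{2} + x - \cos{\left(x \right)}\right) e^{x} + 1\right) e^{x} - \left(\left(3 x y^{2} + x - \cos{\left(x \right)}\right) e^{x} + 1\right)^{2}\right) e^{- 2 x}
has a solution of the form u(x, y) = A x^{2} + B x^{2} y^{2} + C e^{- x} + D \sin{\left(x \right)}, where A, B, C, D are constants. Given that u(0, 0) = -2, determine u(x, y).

Substitute the ansatz u = A x^{2} + B x^{2} y^{2} + C e^{- x} + D \sin{\left(x \right)} into the left-hand side.
Derivatives of the ansatz:
  u_x = 2 A x + 2 B x y^{2} - C e^{- x} + D \cos{\left(x \right)}
  u_y = 2 B x^{2} y
Term by term:
  -2·(u_x)² = - 8 A^{2} x^{2} - 16 A B x^{2} y^{2} + 8 A C x e^{- x} - 8 A D x \cos{\left(x \right)} - 8 B^{2} x^{2} y^{4} + 8 B C x y^{2} e^{- x} - 8 B D x y^{2} \cos{\left(x \right)} - 2 C^{2} e^{- 2 x} + 4 C D e^{- x} \cos{\left(x \right)} - 2 D^{2} \cos^{2}{\left(x \right)}
  2·u_x·u_y = 8 A B x^{3} y + 8 B^{2} x^{3} y^{3} - 4 B C x^{2} y e^{- x} + 4 B D x^{2} y \cos{\left(x \right)}
  -2·(u_y)² = - 8 B^{2} x^{4} y^{2}
So the left-hand side equals
  - 8 A^{2} x^{2} + 8 A B x^{3} y - 16 A B x^{2} y^{2} + 8 A C x e^{- x} - 8 A D x \cos{\left(x \right)} - 8 B^{2} x^{4} y^{2} + 8 B^{2} x^{3} y^{3} - 8 B^{2} x^{2} y^{4} - 4 B C x^{2} y e^{- x} + 8 B C x y^{2} e^{- x} + 4 B D x^{2} y \cos{\left(x \right)} - 8 B D x y^{2} \cos{\left(x \right)} - 2 C^{2} e^{- 2 x} + 4 C D e^{- x} \cos{\left(x \right)} - 2 D^{2} \cos^{2}{\left(x \right)}
This must equal f(x, y) identically; expanded, f = - 72 x^{4} y^{2} + 72 x^{3} y^{3} + 24 x^{3} y - 72 x^{2} y^{4} - 48 x^{2} y^{2} - 24 x^{2} y \cos{\left(x \right)} + 24 x^{2} y e^{- x} - 8 x^{2} + 48 x y^{2} \cos{\left(x \right)} - 48 x y^{2} e^{- x} + 16 x \cos{\left(x \right)} - 16 x e^{- x} - 8 \cos^{2}{\left(x \right)} + 16 e^{- x} \cos{\left(x \right)} - 8 e^{- 2 x}.
Matching coefficients of the independent functions:
(each divided by its leading coefficient; functions giving the same equation are listed together)
  [x^{2}]:  A^{2} - 1 = 0
  [x e^{- x}]:  A C + 2 = 0
  [x \cos{\left(x \right)}]:  A D + 2 = 0
  [x^{2} y^{2}, x^{3} y]:  A B - 3 = 0
  [x^{2} y^{4}, x^{3} y^{3}, x^{4} y^{2}]:  B^{2} - 9 = 0
  [e^{- x} \cos{\left(x \right)}]:  C D - 4 = 0
  [x y^{2} e^{- x}, x^{2} y e^{- x}]:  B C + 6 = 0
  [x y^{2} \cos{\left(x \right)}, x^{2} y \cos{\left(x \right)}]:  B D + 6 = 0
  [e^{- 2 x}]:  C^{2} - 4 = 0
  [\cos^{2}{\left(x \right)}]:  D^{2} - 4 = 0
These equations allow (A, B, C, D) = (-1, -3, 2, 2) or (1, 3, -2, -2).
Impose the point condition(s):
  u(0, 0) = -2  ⟹  C = -2
Only A = 1, B = 3, C = -2, D = -2 satisfies everything.
Hence u(x, y) = 3 x^{2} y^{2} + x^{2} - 2 \sin{\left(x \right)} - 2 e^{- x}.

Answer: u(x, y) = 3 x^{2} y^{2} + x^{2} - 2 \sin{\left(x \right)} - 2 e^{- x}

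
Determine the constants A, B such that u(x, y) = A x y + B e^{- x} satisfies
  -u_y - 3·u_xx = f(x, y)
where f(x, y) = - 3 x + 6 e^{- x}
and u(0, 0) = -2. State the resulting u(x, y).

Substitute the ansatz u = A x y + B e^{- x} into the left-hand side.
Derivatives of the ansatz:
  u_y = A x
  u_xx = B e^{- x}
Term by term:
  -u_y = - A x
  -3·u_xx = - 3 B e^{- x}
So the left-hand side equals
  - A x - 3 B e^{- x}
This must equal f(x, y) = - 3 x + 6 e^{- x} identically.
Matching coefficients of the independent functions:
  [x]:  - A = -3
  [e^{- x}]:  - 3 B = 6
Solving: A = 3, B = -2.
Check against the point condition:
  u(0, 0) = -2  ⟹  B = -2  ✓
Hence u(x, y) = 3 x y - 2 e^{- x}.

Answer: u(x, y) = 3 x y - 2 e^{- x}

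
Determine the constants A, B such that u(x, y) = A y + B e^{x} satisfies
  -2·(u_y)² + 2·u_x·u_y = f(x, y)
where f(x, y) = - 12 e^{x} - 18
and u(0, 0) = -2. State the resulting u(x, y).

Answer: u(x, y) = 3 y - 2 e^{x}

Derivation:
Substitute the ansatz u = A y + B e^{x} into the left-hand side.
Derivatives of the ansatz:
  u_y = A
  u_x = B e^{x}
Term by term:
  -2·(u_y)² = - 2 A^{2}
  2·u_x·u_y = 2 A B e^{x}
So the left-hand side equals
  - 2 A^{2} + 2 A B e^{x}
This must equal f(x, y) = - 12 e^{x} - 18 identically.
Matching coefficients of the independent functions:
  [constant term]:  - 2 A^{2} = -18
  [e^{x}]:  2 A B = -12
These equations allow (A, B) = (-3, 2) or (3, -2).
Impose the point condition(s):
  u(0, 0) = -2  ⟹  B = -2
Only A = 3, B = -2 satisfies everything.
Hence u(x, y) = 3 y - 2 e^{x}.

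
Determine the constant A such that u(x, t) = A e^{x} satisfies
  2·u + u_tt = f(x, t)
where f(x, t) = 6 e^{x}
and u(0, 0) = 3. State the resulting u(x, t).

Substitute the ansatz u = A e^{x} into the left-hand side.
Derivatives of the ansatz:
  u_tt = 0
Term by term:
  2·u = 2 A e^{x}
  u_tt = 0
So the left-hand side equals
  2 A e^{x}
This must equal f(x, t) = 6 e^{x} identically.
Matching coefficients of the independent functions:
  [e^{x}]:  2 A = 6
Solving: A = 3.
Check against the point condition:
  u(0, 0) = 3  ⟹  A = 3  ✓
Hence u(x, t) = 3 e^{x}.

Answer: u(x, t) = 3 e^{x}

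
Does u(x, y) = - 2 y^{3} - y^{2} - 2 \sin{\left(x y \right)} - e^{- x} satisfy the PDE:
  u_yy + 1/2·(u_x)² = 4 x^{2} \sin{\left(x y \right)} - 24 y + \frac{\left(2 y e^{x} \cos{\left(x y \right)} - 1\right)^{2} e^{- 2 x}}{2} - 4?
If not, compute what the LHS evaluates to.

Evaluate each term of the left-hand side for u = - 2 y^{3} - y^{2} - 2 \sin{\left(x y \right)} - e^{- x}.
Derivatives:
  u_yy = 2 x^{2} \sin{\left(x y \right)} - 12 y - 2
  u_x = - 2 y \cos{\left(x y \right)} + e^{- x}
Terms:
  u_yy = 2 x^{2} \sin{\left(x y \right)} - 12 y - 2
  1/2·(u_x)² = \frac{\left(2 y e^{x} \cos{\left(x y \right)} - 1\right)^{2} e^{- 2 x}}{2}
Sum: LHS = 2 x^{2} \sin{\left(x y \right)} - 12 y + \frac{\left(2 y e^{x} \cos{\left(x y \right)} - 1\right)^{2} e^{- 2 x}}{2} - 2
Given right-hand side: 4 x^{2} \sin{\left(x y \right)} - 24 y + \frac{\left(2 y e^{x} \cos{\left(x y \right)} - 1\right)^{2} e^{- 2 x}}{2} - 4. Difference LHS − RHS = - 2 x^{2} \sin{\left(x y \right)} + 12 y + 2 ≠ 0, so u is not a solution.

Answer: No, the LHS evaluates to 2 x^{2} \sin{\left(x y \right)} - 12 y + \frac{\left(2 y e^{x} \cos{\left(x y \right)} - 1\right)^{2} e^{- 2 x}}{2} - 2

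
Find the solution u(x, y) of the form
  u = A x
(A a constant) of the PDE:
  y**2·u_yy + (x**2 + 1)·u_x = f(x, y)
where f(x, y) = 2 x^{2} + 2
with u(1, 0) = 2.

Answer: u(x, y) = 2 x

Derivation:
Substitute the ansatz u = A x into the left-hand side.
Derivatives of the ansatz:
  u_yy = 0
  u_x = A
Term by term:
  y**2·u_yy = 0
  (x**2 + 1)·u_x = A x^{2} + A
So the left-hand side equals
  A x^{2} + A
This must equal f(x, y) = 2 x^{2} + 2 identically.
Matching coefficients of the independent functions:
  [constant term, x^{2}]:  A = 2
Solving: A = 2.
Check against the point condition:
  u(1, 0) = 2  ⟹  A = 2  ✓
Hence u(x, y) = 2 x.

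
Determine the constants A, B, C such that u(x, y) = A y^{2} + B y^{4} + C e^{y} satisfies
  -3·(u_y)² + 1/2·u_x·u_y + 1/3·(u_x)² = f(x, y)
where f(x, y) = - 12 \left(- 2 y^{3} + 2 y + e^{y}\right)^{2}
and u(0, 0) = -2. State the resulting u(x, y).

Answer: u(x, y) = y^{4} - 2 y^{2} - 2 e^{y}

Derivation:
Substitute the ansatz u = A y^{2} + B y^{4} + C e^{y} into the left-hand side.
Derivatives of the ansatz:
  u_y = 2 A y + 4 B y^{3} + C e^{y}
  u_x = 0
Term by term:
  -3·(u_y)² = - 12 A^{2} y^{2} - 48 A B y^{4} - 12 A C y e^{y} - 48 B^{2} y^{6} - 24 B C y^{3} e^{y} - 3 C^{2} e^{2 y}
  1/2·u_x·u_y = 0
  1/3·(u_x)² = 0
So the left-hand side equals
  - 12 A^{2} y^{2} - 48 A B y^{4} - 12 A C y e^{y} - 48 B^{2} y^{6} - 24 B C y^{3} e^{y} - 3 C^{2} e^{2 y}
This must equal f(x, y) identically; expanded, f = - 48 y^{6} + 96 y^{4} + 48 y^{3} e^{y} - 48 y^{2} - 48 y e^{y} - 12 e^{2 y}.
Matching coefficients of the independent functions:
  [y^{2}]:  - 12 A^{2} = -48
  [y^{4}]:  - 48 A B = 96
  [y^{6}]:  - 48 B^{2} = -48
  [y e^{y}]:  - 12 A C = -48
  [y^{3} e^{y}]:  - 24 B C = 48
  [e^{2 y}]:  - 3 C^{2} = -12
These equations allow (A, B, C) = (-2, 1, -2) or (2, -1, 2).
Impose the point condition(s):
  u(0, 0) = -2  ⟹  C = -2
Only A = -2, B = 1, C = -2 satisfies everything.
Hence u(x, y) = y^{4} - 2 y^{2} - 2 e^{y}.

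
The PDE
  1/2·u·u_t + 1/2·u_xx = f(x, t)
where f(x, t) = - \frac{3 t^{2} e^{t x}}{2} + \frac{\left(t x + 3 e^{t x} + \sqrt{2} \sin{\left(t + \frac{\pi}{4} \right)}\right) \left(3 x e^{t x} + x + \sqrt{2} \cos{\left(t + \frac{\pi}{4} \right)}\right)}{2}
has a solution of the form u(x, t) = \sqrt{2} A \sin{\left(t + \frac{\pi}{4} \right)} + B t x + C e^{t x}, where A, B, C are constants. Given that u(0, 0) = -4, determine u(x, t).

Substitute the ansatz u = \sqrt{2} A \sin{\left(t + \frac{\pi}{4} \right)} + B t x + C e^{t x} into the left-hand side.
Derivatives of the ansatz:
  u_t = \sqrt{2} A \cos{\left(t + \frac{\pi}{4} \right)} + B x + C x e^{t x}
  u_xx = C t^{2} e^{t x}
Term by term:
  1/2·u·u_t = A^{2} \sin{\left(t + \frac{\pi}{4} \right)} \cos{\left(t + \frac{\pi}{4} \right)} + \frac{\sqrt{2} A B t x \cos{\left(t + \frac{\pi}{4} \right)}}{2} + \frac{\sqrt{2} A B x \sin{\left(t + \frac{\pi}{4} \right)}}{2} + \frac{\sqrt{2} A C x e^{t x} \sin{\left(t + \frac{\pi}{4} \right)}}{2} + \frac{\sqrt{2} A C e^{t x} \cos{\left(t + \frac{\pi}{4} \right)}}{2} + \frac{B^{2} t x^{2}}{2} + \frac{B C t x^{2} e^{t x}}{2} + \frac{B C x e^{t x}}{2} + \frac{C^{2} x e^{2 t x}}{2}
  1/2·u_xx = \frac{C t^{2} e^{t x}}{2}
So the left-hand side equals
  A^{2} \sin{\left(t + \frac{\pi}{4} \right)} \cos{\left(t + \frac{\pi}{4} \right)} + \frac{\sqrt{2} A B t x \cos{\left(t + \frac{\pi}{4} \right)}}{2} + \frac{\sqrt{2} A B x \sin{\left(t + \frac{\pi}{4} \right)}}{2} + \frac{\sqrt{2} A C x e^{t x} \sin{\left(t + \frac{\pi}{4} \right)}}{2} + \frac{\sqrt{2} A C e^{t x} \cos{\left(t + \frac{\pi}{4} \right)}}{2} + \frac{B^{2} t x^{2}}{2} + \frac{B C t x^{2} e^{t x}}{2} + \frac{B C x e^{t x}}{2} + \frac{C^{2} x e^{2 t x}}{2} + \frac{C t^{2} e^{t x}}{2}
This must equal f(x, t) identically; expanded, f = - \frac{3 t^{2} e^{t x}}{2} + \frac{3 t x^{2} e^{t x}}{2} + \frac{t x^{2}}{2} + \frac{\sqrt{2} t x \cos{\left(t + \frac{\pi}{4} \right)}}{2} + \frac{9 x e^{2 t x}}{2} + \frac{3 \sqrt{2} x e^{t x} \sin{\left(t + \frac{\pi}{4} \right)}}{2} + \frac{3 x e^{t x}}{2} + \frac{\sqrt{2} x \sin{\left(t + \frac{\pi}{4} \right)}}{2} + \frac{3 \sqrt{2} e^{t x} \cos{\left(t + \frac{\pi}{4} \right)}}{2} + \sin{\left(t + \frac{\pi}{4} \right)} \cos{\left(t + \frac{\pi}{4} \right)}.
Matching coefficients of the independent functions:
  [t x^{2}]:  \frac{B^{2}}{2} = \frac{1}{2}
  [t^{2} e^{t x}]:  \frac{C}{2} = - \frac{3}{2}
  [x e^{t x}, t x^{2} e^{t x}]:  \frac{B C}{2} = \frac{3}{2}
  [x e^{2 t x}]:  \frac{C^{2}}{2} = \frac{9}{2}
  [\sin{\left(t + \frac{\pi}{4} \right)} \cos{\left(t + \frac{\pi}{4} \right)}]:  A^{2} = 1
  [\sqrt{2} x \sin{\left(t + \frac{\pi}{4} \right)}, \sqrt{2} t x \cos{\left(t + \frac{\pi}{4} \right)}]:  \frac{A B}{2} = \frac{1}{2}
  [\sqrt{2} e^{t x} \cos{\left(t + \frac{\pi}{4} \right)}, \sqrt{2} x e^{t x} \sin{\left(t + \frac{\pi}{4} \right)}]:  \frac{A C}{2} = \frac{3}{2}
Solving: A = -1, B = -1, C = -3.
Check against the point condition:
  u(0, 0) = -4  ⟹  A + C = -4  ✓
Hence u(x, t) = - t x - 3 e^{t x} - \sqrt{2} \sin{\left(t + \frac{\pi}{4} \right)}.

Answer: u(x, t) = - t x - 3 e^{t x} - \sqrt{2} \sin{\left(t + \frac{\pi}{4} \right)}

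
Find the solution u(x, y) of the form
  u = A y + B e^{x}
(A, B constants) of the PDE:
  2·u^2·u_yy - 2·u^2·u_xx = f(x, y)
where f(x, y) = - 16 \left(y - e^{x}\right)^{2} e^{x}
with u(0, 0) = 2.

Substitute the ansatz u = A y + B e^{x} into the left-hand side.
Derivatives of the ansatz:
  u_yy = 0
  u_xx = B e^{x}
Term by term:
  2·u^2·u_yy = 0
  -2·u^2·u_xx = - 2 A^{2} B y^{2} e^{x} - 4 A B^{2} y e^{2 x} - 2 B^{3} e^{3 x}
So the left-hand side equals
  - 2 A^{2} B y^{2} e^{x} - 4 A B^{2} y e^{2 x} - 2 B^{3} e^{3 x}
This must equal f(x, y) identically; expanded, f = - 16 y^{2} e^{x} + 32 y e^{2 x} - 16 e^{3 x}.
Matching coefficients of the independent functions:
  [y e^{2 x}]:  - 4 A B^{2} = 32
  [y^{2} e^{x}]:  - 2 A^{2} B = -16
  [e^{3 x}]:  - 2 B^{3} = -16
Solving: A = -2, B = 2.
Check against the point condition:
  u(0, 0) = 2  ⟹  B = 2  ✓
Hence u(x, y) = - 2 y + 2 e^{x}.

Answer: u(x, y) = - 2 y + 2 e^{x}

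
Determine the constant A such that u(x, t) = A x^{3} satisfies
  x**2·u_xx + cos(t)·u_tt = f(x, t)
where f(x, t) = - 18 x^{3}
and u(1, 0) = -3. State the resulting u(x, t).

Substitute the ansatz u = A x^{3} into the left-hand side.
Derivatives of the ansatz:
  u_xx = 6 A x
  u_tt = 0
Term by term:
  x**2·u_xx = 6 A x^{3}
  cos(t)·u_tt = 0
So the left-hand side equals
  6 A x^{3}
This must equal f(x, t) = - 18 x^{3} identically.
Matching coefficients of the independent functions:
  [x^{3}]:  6 A = -18
Solving: A = -3.
Check against the point condition:
  u(1, 0) = -3  ⟹  A = -3  ✓
Hence u(x, t) = - 3 x^{3}.

Answer: u(x, t) = - 3 x^{3}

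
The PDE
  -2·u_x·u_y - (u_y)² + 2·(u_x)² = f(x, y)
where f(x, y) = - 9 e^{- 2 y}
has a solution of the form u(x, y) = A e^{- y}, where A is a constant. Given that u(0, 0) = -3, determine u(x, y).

Answer: u(x, y) = - 3 e^{- y}

Derivation:
Substitute the ansatz u = A e^{- y} into the left-hand side.
Derivatives of the ansatz:
  u_x = 0
  u_y = - A e^{- y}
Term by term:
  -2·u_x·u_y = 0
  -(u_y)² = - A^{2} e^{- 2 y}
  2·(u_x)² = 0
So the left-hand side equals
  - A^{2} e^{- 2 y}
This must equal f(x, y) = - 9 e^{- 2 y} identically.
Matching coefficients of the independent functions:
  [e^{- 2 y}]:  - A^{2} = -9
These equations allow (A) = (-3) or (3).
Impose the point condition(s):
  u(0, 0) = -3  ⟹  A = -3
Only A = -3 satisfies everything.
Hence u(x, y) = - 3 e^{- y}.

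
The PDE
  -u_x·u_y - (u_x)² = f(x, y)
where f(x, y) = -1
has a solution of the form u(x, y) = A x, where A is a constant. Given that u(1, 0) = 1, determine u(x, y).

Answer: u(x, y) = x

Derivation:
Substitute the ansatz u = A x into the left-hand side.
Derivatives of the ansatz:
  u_x = A
  u_y = 0
Term by term:
  -u_x·u_y = 0
  -(u_x)² = - A^{2}
So the left-hand side equals
  - A^{2}
This must equal f(x, y) = -1 identically.
Matching coefficients of the independent functions:
  [constant term]:  - A^{2} = -1
These equations allow (A) = (-1) or (1).
Impose the point condition(s):
  u(1, 0) = 1  ⟹  A = 1
Only A = 1 satisfies everything.
Hence u(x, y) = x.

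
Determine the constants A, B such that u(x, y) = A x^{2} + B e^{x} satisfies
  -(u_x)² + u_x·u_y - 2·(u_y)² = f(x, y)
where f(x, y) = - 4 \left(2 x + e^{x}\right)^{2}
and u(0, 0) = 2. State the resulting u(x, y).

Substitute the ansatz u = A x^{2} + B e^{x} into the left-hand side.
Derivatives of the ansatz:
  u_x = 2 A x + B e^{x}
  u_y = 0
Term by term:
  -(u_x)² = - 4 A^{2} x^{2} - 4 A B x e^{x} - B^{2} e^{2 x}
  u_x·u_y = 0
  -2·(u_y)² = 0
So the left-hand side equals
  - 4 A^{2} x^{2} - 4 A B x e^{x} - B^{2} e^{2 x}
This must equal f(x, y) identically; expanded, f = - 16 x^{2} - 16 x e^{x} - 4 e^{2 x}.
Matching coefficients of the independent functions:
  [x^{2}]:  - 4 A^{2} = -16
  [x e^{x}]:  - 4 A B = -16
  [e^{2 x}]:  - B^{2} = -4
These equations allow (A, B) = (-2, -2) or (2, 2).
Impose the point condition(s):
  u(0, 0) = 2  ⟹  B = 2
Only A = 2, B = 2 satisfies everything.
Hence u(x, y) = 2 x^{2} + 2 e^{x}.

Answer: u(x, y) = 2 x^{2} + 2 e^{x}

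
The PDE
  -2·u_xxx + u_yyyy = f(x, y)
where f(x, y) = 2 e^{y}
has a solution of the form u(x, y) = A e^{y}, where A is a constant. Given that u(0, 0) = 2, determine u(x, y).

Substitute the ansatz u = A e^{y} into the left-hand side.
Derivatives of the ansatz:
  u_xxx = 0
  u_yyyy = A e^{y}
Term by term:
  -2·u_xxx = 0
  u_yyyy = A e^{y}
So the left-hand side equals
  A e^{y}
This must equal f(x, y) = 2 e^{y} identically.
Matching coefficients of the independent functions:
  [e^{y}]:  A = 2
Solving: A = 2.
Check against the point condition:
  u(0, 0) = 2  ⟹  A = 2  ✓
Hence u(x, y) = 2 e^{y}.

Answer: u(x, y) = 2 e^{y}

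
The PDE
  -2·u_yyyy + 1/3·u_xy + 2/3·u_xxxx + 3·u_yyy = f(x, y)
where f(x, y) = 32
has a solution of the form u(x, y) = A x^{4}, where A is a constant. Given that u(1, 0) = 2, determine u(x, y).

Substitute the ansatz u = A x^{4} into the left-hand side.
Derivatives of the ansatz:
  u_yyyy = 0
  u_xy = 0
  u_xxxx = 24 A
  u_yyy = 0
Term by term:
  -2·u_yyyy = 0
  1/3·u_xy = 0
  2/3·u_xxxx = 16 A
  3·u_yyy = 0
So the left-hand side equals
  16 A
This must equal f(x, y) = 32 identically.
Matching coefficients of the independent functions:
  [constant term]:  16 A = 32
Solving: A = 2.
Check against the point condition:
  u(1, 0) = 2  ⟹  A = 2  ✓
Hence u(x, y) = 2 x^{4}.

Answer: u(x, y) = 2 x^{4}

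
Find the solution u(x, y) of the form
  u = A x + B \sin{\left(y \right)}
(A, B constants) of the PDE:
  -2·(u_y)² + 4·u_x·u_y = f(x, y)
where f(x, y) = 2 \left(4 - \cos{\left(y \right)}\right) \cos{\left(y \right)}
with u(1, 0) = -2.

Substitute the ansatz u = A x + B \sin{\left(y \right)} into the left-hand side.
Derivatives of the ansatz:
  u_y = B \cos{\left(y \right)}
  u_x = A
Term by term:
  -2·(u_y)² = - 2 B^{2} \cos^{2}{\left(y \right)}
  4·u_x·u_y = 4 A B \cos{\left(y \right)}
So the left-hand side equals
  4 A B \cos{\left(y \right)} - 2 B^{2} \cos^{2}{\left(y \right)}
This must equal f(x, y) identically; expanded, f = - 2 \cos^{2}{\left(y \right)} + 8 \cos{\left(y \right)}.
Matching coefficients of the independent functions:
  [\cos{\left(y \right)}]:  4 A B = 8
  [\cos^{2}{\left(y \right)}]:  - 2 B^{2} = -2
These equations allow (A, B) = (-2, -1) or (2, 1).
Impose the point condition(s):
  u(1, 0) = -2  ⟹  A = -2
Only A = -2, B = -1 satisfies everything.
Hence u(x, y) = - 2 x - \sin{\left(y \right)}.

Answer: u(x, y) = - 2 x - \sin{\left(y \right)}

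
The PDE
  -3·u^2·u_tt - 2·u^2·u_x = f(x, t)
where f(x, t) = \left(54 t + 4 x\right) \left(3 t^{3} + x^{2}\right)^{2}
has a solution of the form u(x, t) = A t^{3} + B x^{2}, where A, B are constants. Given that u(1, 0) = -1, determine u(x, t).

Substitute the ansatz u = A t^{3} + B x^{2} into the left-hand side.
Derivatives of the ansatz:
  u_tt = 6 A t
  u_x = 2 B x
Term by term:
  -3·u^2·u_tt = - 18 A^{3} t^{7} - 36 A^{2} B t^{4} x^{2} - 18 A B^{2} t x^{4}
  -2·u^2·u_x = - 4 A^{2} B t^{6} x - 8 A B^{2} t^{3} x^{3} - 4 B^{3} x^{5}
So the left-hand side equals
  - 18 A^{3} t^{7} - 4 A^{2} B t^{6} x - 36 A^{2} B t^{4} x^{2} - 8 A B^{2} t^{3} x^{3} - 18 A B^{2} t x^{4} - 4 B^{3} x^{5}
This must equal f(x, t) identically; expanded, f = 486 t^{7} + 36 t^{6} x + 324 t^{4} x^{2} + 24 t^{3} x^{3} + 54 t x^{4} + 4 x^{5}.
Matching coefficients of the independent functions:
  [t^{7}]:  - 18 A^{3} = 486
  [x^{5}]:  - 4 B^{3} = 4
  [t x^{4}]:  - 18 A B^{2} = 54
  [t^{3} x^{3}]:  - 8 A B^{2} = 24
  [t^{4} x^{2}]:  - 36 A^{2} B = 324
  [t^{6} x]:  - 4 A^{2} B = 36
Solving: A = -3, B = -1.
Check against the point condition:
  u(1, 0) = -1  ⟹  B = -1  ✓
Hence u(x, t) = - 3 t^{3} - x^{2}.

Answer: u(x, t) = - 3 t^{3} - x^{2}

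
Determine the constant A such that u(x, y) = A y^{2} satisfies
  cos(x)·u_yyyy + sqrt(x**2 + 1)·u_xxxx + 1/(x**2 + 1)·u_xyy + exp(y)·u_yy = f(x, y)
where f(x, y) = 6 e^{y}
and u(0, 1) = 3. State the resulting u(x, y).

Substitute the ansatz u = A y^{2} into the left-hand side.
Derivatives of the ansatz:
  u_yyyy = 0
  u_xxxx = 0
  u_xyy = 0
  u_yy = 2 A
Term by term:
  cos(x)·u_yyyy = 0
  sqrt(x**2 + 1)·u_xxxx = 0
  1/(x**2 + 1)·u_xyy = 0
  exp(y)·u_yy = 2 A e^{y}
So the left-hand side equals
  2 A e^{y}
This must equal f(x, y) = 6 e^{y} identically.
Matching coefficients of the independent functions:
  [e^{y}]:  2 A = 6
Solving: A = 3.
Check against the point condition:
  u(0, 1) = 3  ⟹  A = 3  ✓
Hence u(x, y) = 3 y^{2}.

Answer: u(x, y) = 3 y^{2}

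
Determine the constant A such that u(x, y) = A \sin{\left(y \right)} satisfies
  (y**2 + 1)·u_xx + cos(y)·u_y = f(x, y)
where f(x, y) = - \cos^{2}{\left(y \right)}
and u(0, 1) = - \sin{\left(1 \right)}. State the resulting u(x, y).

Substitute the ansatz u = A \sin{\left(y \right)} into the left-hand side.
Derivatives of the ansatz:
  u_xx = 0
  u_y = A \cos{\left(y \right)}
Term by term:
  (y**2 + 1)·u_xx = 0
  cos(y)·u_y = A \cos^{2}{\left(y \right)}
So the left-hand side equals
  A \cos^{2}{\left(y \right)}
This must equal f(x, y) = - \cos^{2}{\left(y \right)} identically.
Matching coefficients of the independent functions:
  [\cos^{2}{\left(y \right)}]:  A = -1
Solving: A = -1.
Check against the point condition:
  u(0, 1) = - \sin{\left(1 \right)}  ⟹  A \sin{\left(1 \right)} = - \sin{\left(1 \right)}  ✓
Hence u(x, y) = - \sin{\left(y \right)}.

Answer: u(x, y) = - \sin{\left(y \right)}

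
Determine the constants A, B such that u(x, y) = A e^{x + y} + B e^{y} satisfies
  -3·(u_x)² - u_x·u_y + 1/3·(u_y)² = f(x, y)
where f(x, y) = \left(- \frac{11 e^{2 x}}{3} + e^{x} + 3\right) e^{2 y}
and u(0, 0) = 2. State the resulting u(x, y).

Substitute the ansatz u = A e^{x + y} + B e^{y} into the left-hand side.
Derivatives of the ansatz:
  u_x = A e^{x} e^{y}
  u_y = A e^{x} e^{y} + B e^{y}
Term by term:
  -3·(u_x)² = - 3 A^{2} e^{2 x} e^{2 y}
  -u_x·u_y = - A^{2} e^{2 x} e^{2 y} - A B e^{x} e^{2 y}
  1/3·(u_y)² = \frac{A^{2} e^{2 x} e^{2 y}}{3} + \frac{2 A B e^{x} e^{2 y}}{3} + \frac{B^{2} e^{2 y}}{3}
So the left-hand side equals
  - \frac{11 A^{2} e^{2 x} e^{2 y}}{3} - \frac{A B e^{x} e^{2 y}}{3} + \frac{B^{2} e^{2 y}}{3}
This must equal f(x, y) identically; expanded, f = - \frac{11 e^{2 x} e^{2 y}}{3} + e^{x} e^{2 y} + 3 e^{2 y}.
Matching coefficients of the independent functions:
  [e^{x} e^{2 y}]:  - \frac{A B}{3} = 1
  [e^{2 x} e^{2 y}]:  - \frac{11 A^{2}}{3} = - \frac{11}{3}
  [e^{2 y}]:  \frac{B^{2}}{3} = 3
These equations allow (A, B) = (-1, 3) or (1, -3).
Impose the point condition(s):
  u(0, 0) = 2  ⟹  A + B = 2
Only A = -1, B = 3 satisfies everything.
Hence u(x, y) = 3 e^{y} - e^{x + y}.

Answer: u(x, y) = 3 e^{y} - e^{x + y}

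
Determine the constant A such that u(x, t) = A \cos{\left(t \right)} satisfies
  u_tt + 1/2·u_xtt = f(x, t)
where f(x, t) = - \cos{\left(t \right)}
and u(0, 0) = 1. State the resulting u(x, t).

Substitute the ansatz u = A \cos{\left(t \right)} into the left-hand side.
Derivatives of the ansatz:
  u_tt = - A \cos{\left(t \right)}
  u_xtt = 0
Term by term:
  u_tt = - A \cos{\left(t \right)}
  1/2·u_xtt = 0
So the left-hand side equals
  - A \cos{\left(t \right)}
This must equal f(x, t) = - \cos{\left(t \right)} identically.
Matching coefficients of the independent functions:
  [\cos{\left(t \right)}]:  - A = -1
Solving: A = 1.
Check against the point condition:
  u(0, 0) = 1  ⟹  A = 1  ✓
Hence u(x, t) = \cos{\left(t \right)}.

Answer: u(x, t) = \cos{\left(t \right)}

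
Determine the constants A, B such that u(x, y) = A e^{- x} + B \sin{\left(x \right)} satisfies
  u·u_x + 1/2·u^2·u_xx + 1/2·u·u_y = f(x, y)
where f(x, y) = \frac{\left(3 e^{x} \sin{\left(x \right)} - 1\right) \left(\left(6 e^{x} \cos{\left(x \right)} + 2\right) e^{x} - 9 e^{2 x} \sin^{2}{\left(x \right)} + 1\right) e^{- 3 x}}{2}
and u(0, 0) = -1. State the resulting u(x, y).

Answer: u(x, y) = 3 \sin{\left(x \right)} - e^{- x}

Derivation:
Substitute the ansatz u = A e^{- x} + B \sin{\left(x \right)} into the left-hand side.
Derivatives of the ansatz:
  u_x = - A e^{- x} + B \cos{\left(x \right)}
  u_xx = A e^{- x} - B \sin{\left(x \right)}
  u_y = 0
Term by term:
  u·u_x = - A^{2} e^{- 2 x} - A B e^{- x} \sin{\left(x \right)} + A B e^{- x} \cos{\left(x \right)} + B^{2} \sin{\left(x \right)} \cos{\left(x \right)}
  1/2·u^2·u_xx = \frac{A^{3} e^{- 3 x}}{2} + \frac{A^{2} B e^{- 2 x} \sin{\left(x \right)}}{2} - \frac{A B^{2} e^{- x} \sin^{2}{\left(x \right)}}{2} - \frac{B^{3} \sin^{3}{\left(x \right)}}{2}
  1/2·u·u_y = 0
So the left-hand side equals
  \frac{A^{3} e^{- 3 x}}{2} + \frac{A^{2} B e^{- 2 x} \sin{\left(x \right)}}{2} - A^{2} e^{- 2 x} - \frac{A B^{2} e^{- x} \sin^{2}{\left(x \right)}}{2} - A B e^{- x} \sin{\left(x \right)} + A B e^{- x} \cos{\left(x \right)} - \frac{B^{3} \sin^{3}{\left(x \right)}}{2} + B^{2} \sin{\left(x \right)} \cos{\left(x \right)}
This must equal f(x, y) identically; expanded, f = - \frac{27 \sin^{3}{\left(x \right)}}{2} + 9 \sin{\left(x \right)} \cos{\left(x \right)} + \frac{9 e^{- x} \sin^{2}{\left(x \right)}}{2} + 3 e^{- x} \sin{\left(x \right)} - 3 e^{- x} \cos{\left(x \right)} + \frac{3 e^{- 2 x} \sin{\left(x \right)}}{2} - e^{- 2 x} - \frac{e^{- 3 x}}{2}.
Matching coefficients of the independent functions:
  [e^{- 2 x} \sin{\left(x \right)}]:  \frac{A^{2} B}{2} = \frac{3}{2}
  [e^{- x} \sin{\left(x \right)}]:  - A B = 3
  [e^{- x} \sin^{2}{\left(x \right)}]:  - \frac{A B^{2}}{2} = \frac{9}{2}
  [e^{- x} \cos{\left(x \right)}]:  A B = -3
  [\sin{\left(x \right)} \cos{\left(x \right)}]:  B^{2} = 9
  [e^{- 3 x}]:  \frac{A^{3}}{2} = - \frac{1}{2}
  [e^{- 2 x}]:  - A^{2} = -1
  [\sin^{3}{\left(x \right)}]:  - \frac{B^{3}}{2} = - \frac{27}{2}
Solving: A = -1, B = 3.
Check against the point condition:
  u(0, 0) = -1  ⟹  A = -1  ✓
Hence u(x, y) = 3 \sin{\left(x \right)} - e^{- x}.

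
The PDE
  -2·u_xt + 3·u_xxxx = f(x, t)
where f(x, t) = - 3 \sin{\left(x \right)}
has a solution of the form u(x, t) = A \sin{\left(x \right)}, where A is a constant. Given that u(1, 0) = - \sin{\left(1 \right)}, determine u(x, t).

Substitute the ansatz u = A \sin{\left(x \right)} into the left-hand side.
Derivatives of the ansatz:
  u_xt = 0
  u_xxxx = A \sin{\left(x \right)}
Term by term:
  -2·u_xt = 0
  3·u_xxxx = 3 A \sin{\left(x \right)}
So the left-hand side equals
  3 A \sin{\left(x \right)}
This must equal f(x, t) = - 3 \sin{\left(x \right)} identically.
Matching coefficients of the independent functions:
  [\sin{\left(x \right)}]:  3 A = -3
Solving: A = -1.
Check against the point condition:
  u(1, 0) = - \sin{\left(1 \right)}  ⟹  A \sin{\left(1 \right)} = - \sin{\left(1 \right)}  ✓
Hence u(x, t) = - \sin{\left(x \right)}.

Answer: u(x, t) = - \sin{\left(x \right)}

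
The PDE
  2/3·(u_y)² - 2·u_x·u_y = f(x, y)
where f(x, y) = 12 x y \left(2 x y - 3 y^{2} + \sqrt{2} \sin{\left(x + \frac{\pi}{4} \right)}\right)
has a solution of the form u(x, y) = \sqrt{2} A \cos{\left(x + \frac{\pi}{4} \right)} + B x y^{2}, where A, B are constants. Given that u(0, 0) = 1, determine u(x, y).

Substitute the ansatz u = \sqrt{2} A \cos{\left(x + \frac{\pi}{4} \right)} + B x y^{2} into the left-hand side.
Derivatives of the ansatz:
  u_y = 2 B x y
  u_x = - \sqrt{2} A \sin{\left(x + \frac{\pi}{4} \right)} + B y^{2}
Term by term:
  2/3·(u_y)² = \frac{8 B^{2} x^{2} y^{2}}{3}
  -2·u_x·u_y = 4 \sqrt{2} A B x y \sin{\left(x + \frac{\pi}{4} \right)} - 4 B^{2} x y^{3}
So the left-hand side equals
  4 \sqrt{2} A B x y \sin{\left(x + \frac{\pi}{4} \right)} + \frac{8 B^{2} x^{2} y^{2}}{3} - 4 B^{2} x y^{3}
This must equal f(x, y) identically; expanded, f = 24 x^{2} y^{2} - 36 x y^{3} + 12 \sqrt{2} x y \sin{\left(x + \frac{\pi}{4} \right)}.
Matching coefficients of the independent functions:
  [x y^{3}]:  - 4 B^{2} = -36
  [x^{2} y^{2}]:  \frac{8 B^{2}}{3} = 24
  [\sqrt{2} x y \sin{\left(x + \frac{\pi}{4} \right)}]:  4 A B = 12
These equations allow (A, B) = (-1, -3) or (1, 3).
Impose the point condition(s):
  u(0, 0) = 1  ⟹  A = 1
Only A = 1, B = 3 satisfies everything.
Hence u(x, y) = 3 x y^{2} + \sqrt{2} \cos{\left(x + \frac{\pi}{4} \right)}.

Answer: u(x, y) = 3 x y^{2} + \sqrt{2} \cos{\left(x + \frac{\pi}{4} \right)}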